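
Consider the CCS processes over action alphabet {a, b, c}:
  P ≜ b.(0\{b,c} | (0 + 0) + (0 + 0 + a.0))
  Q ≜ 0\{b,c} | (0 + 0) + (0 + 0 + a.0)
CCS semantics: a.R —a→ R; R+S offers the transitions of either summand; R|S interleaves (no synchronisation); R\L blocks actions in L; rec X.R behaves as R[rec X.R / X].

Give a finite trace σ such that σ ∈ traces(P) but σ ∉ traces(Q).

b

LTS(P): 3 reachable states
  s0 = b.(0\{b,c} | (0 + 0) + (0 + 0 + a.0)) → -b-> s1
  s1 = 0\{b,c} | (0 + 0) + (0 + 0 + a.0) → -a-> s2
  s2 = 0 → ∅
LTS(Q): 2 reachable states
  t0 = 0\{b,c} | (0 + 0) + (0 + 0 + a.0) → -a-> t1
  t1 = 0 → ∅
Trace ⟨b⟩ through P, begin at {s0}:
  step 1 (b): {s1}
  — P admits the full trace.
Trace ⟨b⟩ through Q, begin at {t0}:
  step 1 (b): ∅ (Q stuck)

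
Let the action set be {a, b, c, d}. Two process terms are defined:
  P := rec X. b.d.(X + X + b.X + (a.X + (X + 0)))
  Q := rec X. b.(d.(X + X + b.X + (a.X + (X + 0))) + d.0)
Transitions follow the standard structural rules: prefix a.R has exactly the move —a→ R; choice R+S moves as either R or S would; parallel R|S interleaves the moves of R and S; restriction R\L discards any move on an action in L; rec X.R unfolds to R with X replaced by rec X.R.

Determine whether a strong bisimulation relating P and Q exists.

Reachable graph of P (3 states):
  m0 = rec X. b.d.(X + X + b.X + (a.X + (X + 0))) :: —b→ m1
  m1 = d.((rec X. b.d.(X + X + b.X + (a.X + (X + 0)))) + (rec X. b.d.(X + X + b.X + (a.X + (X + 0)))) + b.(rec X. b.d.(X + X + b.X + (a.X + (X + 0)))) + (a.(rec X. b.d.(X + X + b.X + (a.X + (X + 0)))) + ((rec X. b.d.(X + X + b.X + (a.X + (X + 0)))) + 0))) :: —d→ m2
  m2 = (rec X. b.d.(X + X + b.X + (a.X + (X + 0)))) + (rec X. b.d.(X + X + b.X + (a.X + (X + 0)))) + b.(rec X. b.d.(X + X + b.X + (a.X + (X + 0)))) + (a.(rec X. b.d.(X + X + b.X + (a.X + (X + 0)))) + ((rec X. b.d.(X + X + b.X + (a.X + (X + 0)))) + 0)) :: —a→ m0, —b→ m0, —b→ m1
Reachable graph of Q (4 states):
  n0 = rec X. b.(d.(X + X + b.X + (a.X + (X + 0))) + d.0) :: —b→ n1
  n1 = d.((rec X. b.(d.(X + X + b.X + (a.X + (X + 0))) + d.0)) + (rec X. b.(d.(X + X + b.X + (a.X + (X + 0))) + d.0)) + b.(rec X. b.(d.(X + X + b.X + (a.X + (X + 0))) + d.0)) + (a.(rec X. b.(d.(X + X + b.X + (a.X + (X + 0))) + d.0)) + ((rec X. b.(d.(X + X + b.X + (a.X + (X + 0))) + d.0)) + 0))) + d.0 :: —d→ n2, —d→ n3
  n2 = (rec X. b.(d.(X + X + b.X + (a.X + (X + 0))) + d.0)) + (rec X. b.(d.(X + X + b.X + (a.X + (X + 0))) + d.0)) + b.(rec X. b.(d.(X + X + b.X + (a.X + (X + 0))) + d.0)) + (a.(rec X. b.(d.(X + X + b.X + (a.X + (X + 0))) + d.0)) + ((rec X. b.(d.(X + X + b.X + (a.X + (X + 0))) + d.0)) + 0)) :: —a→ n0, —b→ n0, —b→ n1
  n3 = 0 :: (no moves)
Coarsest stable partition (strong bisimilarity classes):
  B0 = {m0}
  B1 = {m1}
  B2 = {m2}
  B3 = {n0}
  B4 = {n1}
  B5 = {n3}
  B6 = {n2}
m0 ∈ B0, n0 ∈ B3 → different blocks

P ≁ Q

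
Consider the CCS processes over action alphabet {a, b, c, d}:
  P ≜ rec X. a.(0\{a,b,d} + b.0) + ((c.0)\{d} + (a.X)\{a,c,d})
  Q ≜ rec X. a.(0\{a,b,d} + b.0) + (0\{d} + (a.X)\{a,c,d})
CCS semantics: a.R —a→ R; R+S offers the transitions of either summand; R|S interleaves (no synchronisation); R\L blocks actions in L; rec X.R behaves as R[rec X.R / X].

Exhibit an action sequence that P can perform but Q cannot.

c

P's transition system — 4 states:
  m0 = rec X. a.(0\{a,b,d} + b.0) + ((c.0)\{d} + (a.X)\{a,c,d}) ⊢ -a-> m1, -c-> m2
  m1 = 0\{a,b,d} + b.0 ⊢ -b-> m3
  m2 = 0\{d} ⊢ ∅
  m3 = 0 ⊢ ∅
Q's transition system — 3 states:
  n0 = rec X. a.(0\{a,b,d} + b.0) + (0\{d} + (a.X)\{a,c,d}) ⊢ -a-> n1
  n1 = 0\{a,b,d} + b.0 ⊢ -b-> n2
  n2 = 0 ⊢ ∅
Executing c from P (initial set {m0}):
  step 1 (c): {m2}
  — P admits the full trace.
Executing c from Q (initial set {n0}):
  step 1 (c): no successor for Q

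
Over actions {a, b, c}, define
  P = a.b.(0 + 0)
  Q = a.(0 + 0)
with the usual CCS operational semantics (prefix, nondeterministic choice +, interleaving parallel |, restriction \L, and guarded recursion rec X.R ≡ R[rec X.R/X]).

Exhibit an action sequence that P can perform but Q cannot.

LTS(P): 3 reachable states
  u0 = a.b.(0 + 0) → =a=> u1
  u1 = b.(0 + 0) → =b=> u2
  u2 = 0 + 0 → (no moves)
LTS(Q): 2 reachable states
  v0 = a.(0 + 0) → =a=> v1
  v1 = 0 + 0 → (no moves)
Executing ab from P (initial set {u0}):
  step 1 (a): {u1}
  step 2 (b): {u2}
  P completes σ.
Executing ab from Q (initial set {v0}):
  step 1 (a): {v1}
  step 2 (b): no successor for Q

ab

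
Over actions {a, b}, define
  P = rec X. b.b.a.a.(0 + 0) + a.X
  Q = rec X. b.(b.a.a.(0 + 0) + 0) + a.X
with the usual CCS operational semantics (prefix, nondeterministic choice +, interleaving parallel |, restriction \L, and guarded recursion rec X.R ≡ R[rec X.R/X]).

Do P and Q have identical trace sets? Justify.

LTS(P): 5 reachable states
  p0 = rec X. b.b.a.a.(0 + 0) + a.X has moves -a-> p0, -b-> p1
  p1 = b.a.a.(0 + 0) has moves -b-> p2
  p2 = a.a.(0 + 0) has moves -a-> p3
  p3 = a.(0 + 0) has moves -a-> p4
  p4 = 0 + 0 has moves (no moves)
LTS(Q): 5 reachable states
  q0 = rec X. b.(b.a.a.(0 + 0) + 0) + a.X has moves -a-> q0, -b-> q1
  q1 = b.a.a.(0 + 0) + 0 has moves -b-> q2
  q2 = a.a.(0 + 0) has moves -a-> q3
  q3 = a.(0 + 0) has moves -a-> q4
  q4 = 0 + 0 has moves (no moves)
Bisimilarity quotient blocks:
  B0 = {p0, q0}
  B1 = {p1, q1}
  B2 = {p2, q2}
  B3 = {p3, q3}
  B4 = {p4, q4}
p0 ∈ B0, q0 ∈ B0 → same block
Bisimilar ⇒ trace-equivalent.

traces(P) = traces(Q)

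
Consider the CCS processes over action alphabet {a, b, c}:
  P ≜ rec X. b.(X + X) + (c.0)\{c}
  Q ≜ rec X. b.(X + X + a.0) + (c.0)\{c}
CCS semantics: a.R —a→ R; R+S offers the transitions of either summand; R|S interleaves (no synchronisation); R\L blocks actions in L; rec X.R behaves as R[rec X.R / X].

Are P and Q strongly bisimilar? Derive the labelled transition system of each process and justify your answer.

P ≁ Q

LTS(P): 2 reachable states
  u0 = rec X. b.(X + X) + (c.0)\{c} ⊢ --b--▸ u1
  u1 = (rec X. b.(X + X) + (c.0)\{c}) + (rec X. b.(X + X) + (c.0)\{c}) ⊢ --b--▸ u1
LTS(Q): 3 reachable states
  v0 = rec X. b.(X + X + a.0) + (c.0)\{c} ⊢ --b--▸ v1
  v1 = (rec X. b.(X + X + a.0) + (c.0)\{c}) + (rec X. b.(X + X + a.0) + (c.0)\{c}) + a.0 ⊢ --a--▸ v2, --b--▸ v1
  v2 = 0 ⊢ ∅
Partition-refinement fixed point:
  B0 = {u0, u1}
  B1 = {v0}
  B2 = {v1}
  B3 = {v2}
u0 ∈ B0, v0 ∈ B1 → different blocks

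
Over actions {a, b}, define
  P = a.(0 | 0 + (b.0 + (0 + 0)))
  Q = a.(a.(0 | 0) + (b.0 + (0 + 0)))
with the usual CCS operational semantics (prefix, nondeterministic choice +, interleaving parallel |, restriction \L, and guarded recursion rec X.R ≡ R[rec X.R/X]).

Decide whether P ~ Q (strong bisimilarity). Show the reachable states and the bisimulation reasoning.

NO

LTS(P): 3 reachable states
  p0 = a.(0 | 0 + (b.0 + (0 + 0))) | =a=> p1
  p1 = 0 | 0 + (b.0 + (0 + 0)) | =b=> p2
  p2 = 0 | ∅
LTS(Q): 4 reachable states
  q0 = a.(a.(0 | 0) + (b.0 + (0 + 0))) | =a=> q1
  q1 = a.(0 | 0) + (b.0 + (0 + 0)) | =a=> q2, =b=> q3
  q2 = 0 | 0 | ∅
  q3 = 0 | ∅
Coarsest stable partition (strong bisimilarity classes):
  B0 = {p0}
  B1 = {p1}
  B2 = {p2, q2, q3}
  B3 = {q0}
  B4 = {q1}
p0 ∈ B0, q0 ∈ B3 → different blocks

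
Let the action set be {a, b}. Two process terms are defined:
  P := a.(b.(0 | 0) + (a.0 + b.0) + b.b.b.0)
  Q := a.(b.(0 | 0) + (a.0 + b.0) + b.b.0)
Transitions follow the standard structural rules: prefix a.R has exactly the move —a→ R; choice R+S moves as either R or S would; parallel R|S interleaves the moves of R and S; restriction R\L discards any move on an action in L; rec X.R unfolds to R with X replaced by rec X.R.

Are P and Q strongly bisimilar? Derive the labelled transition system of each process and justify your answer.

P's transition system — 6 states:
  u0 = a.(b.(0 | 0) + (a.0 + b.0) + b.b.b.0) has moves -a-> u1
  u1 = b.(0 | 0) + (a.0 + b.0) + b.b.b.0 has moves -a-> u2, -b-> u2, -b-> u3, -b-> u4
  u2 = 0 has moves deadlocked
  u3 = 0 | 0 has moves deadlocked
  u4 = b.b.0 has moves -b-> u5
  u5 = b.0 has moves -b-> u2
Q's transition system — 5 states:
  v0 = a.(b.(0 | 0) + (a.0 + b.0) + b.b.0) has moves -a-> v1
  v1 = b.(0 | 0) + (a.0 + b.0) + b.b.0 has moves -a-> v2, -b-> v2, -b-> v3, -b-> v4
  v2 = 0 has moves deadlocked
  v3 = 0 | 0 has moves deadlocked
  v4 = b.0 has moves -b-> v2
Coarsest stable partition (strong bisimilarity classes):
  B0 = {u0}
  B1 = {u1}
  B2 = {u4}
  B3 = {u5, v4}
  B4 = {u2, u3, v2, v3}
  B5 = {v0}
  B6 = {v1}
u0 ∈ B0, v0 ∈ B5 → different blocks

P ≁ Q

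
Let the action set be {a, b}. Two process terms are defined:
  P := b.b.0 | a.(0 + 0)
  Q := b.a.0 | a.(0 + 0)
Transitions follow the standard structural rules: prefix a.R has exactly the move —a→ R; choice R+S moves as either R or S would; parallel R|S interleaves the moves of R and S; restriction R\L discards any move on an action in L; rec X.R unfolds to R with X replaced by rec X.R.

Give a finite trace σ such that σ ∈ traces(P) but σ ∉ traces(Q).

bb

Reachable graph of P (6 states):
  m0 = b.b.0 | a.(0 + 0) | =a=> m1, =b=> m2
  m1 = b.b.0 | (0 + 0) | =b=> m3
  m2 = b.0 | a.(0 + 0) | =a=> m3, =b=> m4
  m3 = b.0 | (0 + 0) | =b=> m5
  m4 = 0 | a.(0 + 0) | =a=> m5
  m5 = 0 | (0 + 0) | deadlocked
Reachable graph of Q (6 states):
  n0 = b.a.0 | a.(0 + 0) | =a=> n1, =b=> n2
  n1 = b.a.0 | (0 + 0) | =b=> n3
  n2 = a.0 | a.(0 + 0) | =a=> n3, =a=> n4
  n3 = a.0 | (0 + 0) | =a=> n5
  n4 = 0 | a.(0 + 0) | =a=> n5
  n5 = 0 | (0 + 0) | deadlocked
Run σ = ⟨bb⟩ on P: start {m0}
  after b @ step 1: {m2}
  after b @ step 2: {m4}
  P completes σ.
Run σ = ⟨bb⟩ on Q: start {n0}
  after b @ step 1: {n2}
  after b @ step 2: ∅  — Q cannot continue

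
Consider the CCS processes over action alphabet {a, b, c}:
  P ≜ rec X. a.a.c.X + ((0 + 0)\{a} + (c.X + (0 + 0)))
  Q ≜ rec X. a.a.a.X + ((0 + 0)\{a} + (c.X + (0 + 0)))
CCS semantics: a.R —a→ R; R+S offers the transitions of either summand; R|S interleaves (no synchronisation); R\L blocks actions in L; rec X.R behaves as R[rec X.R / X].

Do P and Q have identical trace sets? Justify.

trace-distinct — witness ⟨aac⟩

P's transition system — 3 states:
  u0 = rec X. a.a.c.X + ((0 + 0)\{a} + (c.X + (0 + 0))) :: —a→ u1, —c→ u0
  u1 = a.c.(rec X. a.a.c.X + ((0 + 0)\{a} + (c.X + (0 + 0)))) :: —a→ u2
  u2 = c.(rec X. a.a.c.X + ((0 + 0)\{a} + (c.X + (0 + 0)))) :: —c→ u0
Q's transition system — 3 states:
  v0 = rec X. a.a.a.X + ((0 + 0)\{a} + (c.X + (0 + 0))) :: —a→ v1, —c→ v0
  v1 = a.a.(rec X. a.a.a.X + ((0 + 0)\{a} + (c.X + (0 + 0)))) :: —a→ v2
  v2 = a.(rec X. a.a.a.X + ((0 + 0)\{a} + (c.X + (0 + 0)))) :: —a→ v0
Executing aac from P (initial set {u0}):
  after a @ step 1: {u1}
  after a @ step 2: {u2}
  after c @ step 3: {u0}
  P completes σ.
Executing aac from Q (initial set {v0}):
  after a @ step 1: {v1}
  after a @ step 2: {v2}
  after c @ step 3: no successor for Q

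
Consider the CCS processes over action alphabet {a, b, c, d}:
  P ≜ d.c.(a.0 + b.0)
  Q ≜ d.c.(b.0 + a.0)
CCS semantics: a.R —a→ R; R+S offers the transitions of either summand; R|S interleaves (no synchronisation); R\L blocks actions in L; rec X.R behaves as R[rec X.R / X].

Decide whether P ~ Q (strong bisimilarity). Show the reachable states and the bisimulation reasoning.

P's transition system — 4 states:
  u0 = d.c.(a.0 + b.0) → ··d··> u1
  u1 = c.(a.0 + b.0) → ··c··> u2
  u2 = a.0 + b.0 → ··a··> u3, ··b··> u3
  u3 = 0 → ∅
Q's transition system — 4 states:
  v0 = d.c.(b.0 + a.0) → ··d··> v1
  v1 = c.(b.0 + a.0) → ··c··> v2
  v2 = b.0 + a.0 → ··a··> v3, ··b··> v3
  v3 = 0 → ∅
Coarsest stable partition (strong bisimilarity classes):
  B0 = {u0, v0}
  B1 = {u1, v1}
  B2 = {u2, v2}
  B3 = {u3, v3}
u0 ∈ B0, v0 ∈ B0 → same block

bisimilar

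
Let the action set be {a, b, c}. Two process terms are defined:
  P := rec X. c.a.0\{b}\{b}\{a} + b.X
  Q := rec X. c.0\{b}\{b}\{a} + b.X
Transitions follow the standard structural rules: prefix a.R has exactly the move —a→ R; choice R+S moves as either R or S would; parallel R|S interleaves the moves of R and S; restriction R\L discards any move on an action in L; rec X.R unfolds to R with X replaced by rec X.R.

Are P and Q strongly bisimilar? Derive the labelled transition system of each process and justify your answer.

Reachable graph of P (3 states):
  s0 = rec X. c.a.0\{b}\{b}\{a} + b.X :: -b-> s0, -c-> s1
  s1 = a.0\{b}\{b}\{a} :: -a-> s2
  s2 = 0\{b}\{b}\{a} :: ·
Reachable graph of Q (2 states):
  t0 = rec X. c.0\{b}\{b}\{a} + b.X :: -b-> t0, -c-> t1
  t1 = 0\{b}\{b}\{a} :: ·
Partition-refinement fixed point:
  B0 = {s0}
  B1 = {s1}
  B2 = {s2, t1}
  B3 = {t0}
s0 ∈ B0, t0 ∈ B3 → different blocks

P ≁ Q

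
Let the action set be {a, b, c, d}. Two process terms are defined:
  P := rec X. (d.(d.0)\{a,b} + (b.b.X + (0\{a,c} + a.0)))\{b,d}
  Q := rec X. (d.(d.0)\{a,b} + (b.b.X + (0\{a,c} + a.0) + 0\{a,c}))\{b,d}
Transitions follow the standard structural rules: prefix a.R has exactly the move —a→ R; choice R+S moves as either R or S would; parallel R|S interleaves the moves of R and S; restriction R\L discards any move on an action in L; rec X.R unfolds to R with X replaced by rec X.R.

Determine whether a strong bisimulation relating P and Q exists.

bisimilar

LTS(P): 2 reachable states
  p0 = rec X. (d.(d.0)\{a,b} + (b.b.X + (0\{a,c} + a.0)))\{b,d} → --a--▸ p1
  p1 = 0\{b,d} → deadlocked
LTS(Q): 2 reachable states
  q0 = rec X. (d.(d.0)\{a,b} + (b.b.X + (0\{a,c} + a.0) + 0\{a,c}))\{b,d} → --a--▸ q1
  q1 = 0\{b,d} → deadlocked
Coarsest stable partition (strong bisimilarity classes):
  B0 = {p0, q0}
  B1 = {p1, q1}
p0 ∈ B0, q0 ∈ B0 → same block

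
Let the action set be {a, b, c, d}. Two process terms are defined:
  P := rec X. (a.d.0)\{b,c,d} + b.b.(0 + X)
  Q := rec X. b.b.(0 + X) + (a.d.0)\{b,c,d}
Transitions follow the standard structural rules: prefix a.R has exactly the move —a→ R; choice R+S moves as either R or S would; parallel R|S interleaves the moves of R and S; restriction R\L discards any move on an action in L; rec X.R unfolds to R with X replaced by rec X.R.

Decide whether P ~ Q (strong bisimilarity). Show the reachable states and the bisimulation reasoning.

P's transition system — 4 states:
  u0 = rec X. (a.d.0)\{b,c,d} + b.b.(0 + X) :: ··a··> u1, ··b··> u2
  u1 = (d.0)\{b,c,d} :: ·
  u2 = b.(0 + (rec X. (a.d.0)\{b,c,d} + b.b.(0 + X))) :: ··b··> u3
  u3 = 0 + (rec X. (a.d.0)\{b,c,d} + b.b.(0 + X)) :: ··a··> u1, ··b··> u2
Q's transition system — 4 states:
  v0 = rec X. b.b.(0 + X) + (a.d.0)\{b,c,d} :: ··a··> v1, ··b··> v2
  v1 = (d.0)\{b,c,d} :: ·
  v2 = b.(0 + (rec X. b.b.(0 + X) + (a.d.0)\{b,c,d})) :: ··b··> v3
  v3 = 0 + (rec X. b.b.(0 + X) + (a.d.0)\{b,c,d}) :: ··a··> v1, ··b··> v2
Partition-refinement fixed point:
  B0 = {u0, u3, v0, v3}
  B1 = {u2, v2}
  B2 = {u1, v1}
u0 ∈ B0, v0 ∈ B0 → same block

P ~ Q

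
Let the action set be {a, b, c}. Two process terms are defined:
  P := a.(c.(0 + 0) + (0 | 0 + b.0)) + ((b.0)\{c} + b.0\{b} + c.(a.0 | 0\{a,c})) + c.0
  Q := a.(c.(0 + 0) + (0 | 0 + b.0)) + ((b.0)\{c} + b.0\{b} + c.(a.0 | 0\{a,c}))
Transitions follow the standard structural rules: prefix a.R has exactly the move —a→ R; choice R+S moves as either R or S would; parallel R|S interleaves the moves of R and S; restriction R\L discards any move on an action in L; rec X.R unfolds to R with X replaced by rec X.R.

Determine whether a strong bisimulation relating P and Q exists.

NO

Reachable graph of P (8 states):
  m0 = a.(c.(0 + 0) + (0 | 0 + b.0)) + ((b.0)\{c} + b.0\{b} + c.(a.0 | 0\{a,c})) + c.0 → =a=> m1, =b=> m2, =b=> m3, =c=> m4, =c=> m5
  m1 = c.(0 + 0) + (0 | 0 + b.0) → =b=> m4, =c=> m6
  m2 = 0\{b} → stopped
  m3 = 0\{c} → stopped
  m4 = 0 → stopped
  m5 = a.0 | 0\{a,c} → =a=> m7
  m6 = 0 + 0 → stopped
  m7 = 0 | 0\{a,c} → stopped
Reachable graph of Q (8 states):
  n0 = a.(c.(0 + 0) + (0 | 0 + b.0)) + ((b.0)\{c} + b.0\{b} + c.(a.0 | 0\{a,c})) → =a=> n1, =b=> n2, =b=> n3, =c=> n4
  n1 = c.(0 + 0) + (0 | 0 + b.0) → =b=> n5, =c=> n6
  n2 = 0\{b} → stopped
  n3 = 0\{c} → stopped
  n4 = a.0 | 0\{a,c} → =a=> n7
  n5 = 0 → stopped
  n6 = 0 + 0 → stopped
  n7 = 0 | 0\{a,c} → stopped
Partition-refinement fixed point:
  B0 = {m0}
  B1 = {m2, m3, m4, m6, m7, n2, n3, n5, n6, n7}
  B2 = {m1, n1}
  B3 = {m5, n4}
  B4 = {n0}
m0 ∈ B0, n0 ∈ B4 → different blocks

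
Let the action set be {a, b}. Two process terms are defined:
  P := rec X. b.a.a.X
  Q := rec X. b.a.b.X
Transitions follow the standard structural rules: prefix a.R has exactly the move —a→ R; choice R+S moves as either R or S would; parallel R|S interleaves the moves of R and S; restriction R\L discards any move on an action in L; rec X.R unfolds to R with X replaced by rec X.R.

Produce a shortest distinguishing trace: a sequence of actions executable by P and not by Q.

baa

P's transition system — 3 states:
  s0 = rec X. b.a.a.X :: —b→ s1
  s1 = a.a.(rec X. b.a.a.X) :: —a→ s2
  s2 = a.(rec X. b.a.a.X) :: —a→ s0
Q's transition system — 3 states:
  t0 = rec X. b.a.b.X :: —b→ t1
  t1 = a.b.(rec X. b.a.b.X) :: —a→ t2
  t2 = b.(rec X. b.a.b.X) :: —b→ t0
Trace ⟨baa⟩ through P, begin at {s0}:
  [1] b ⇒ {s1}
  [2] a ⇒ {s2}
  [3] a ⇒ {s0}
  P completes σ.
Trace ⟨baa⟩ through Q, begin at {t0}:
  [1] b ⇒ {t1}
  [2] a ⇒ {t2}
  [3] a ⇒ ∅  — Q cannot continue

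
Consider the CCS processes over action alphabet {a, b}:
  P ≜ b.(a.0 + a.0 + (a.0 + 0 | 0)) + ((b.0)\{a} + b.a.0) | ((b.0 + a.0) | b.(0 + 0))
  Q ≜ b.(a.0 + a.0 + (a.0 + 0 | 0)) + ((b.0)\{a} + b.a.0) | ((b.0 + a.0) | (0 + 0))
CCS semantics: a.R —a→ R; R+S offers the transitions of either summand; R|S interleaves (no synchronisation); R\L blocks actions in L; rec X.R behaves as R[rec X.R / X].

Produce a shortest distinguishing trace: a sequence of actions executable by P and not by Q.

abb

Reachable graph of P (18 states):
  m0 = b.(a.0 + a.0 + (a.0 + 0 | 0)) + ((b.0)\{a} + b.a.0) | ((b.0 + a.0) | b.(0 + 0)) ⊢ =a=> m1, =b=> m1, =b=> m2, =b=> m3, =b=> m4, =b=> m5
  m1 = ((b.0)\{a} + b.a.0) | (0 | b.(0 + 0)) ⊢ =b=> m6, =b=> m7, =b=> m8
  m2 = ((b.0)\{a} + b.a.0) | ((b.0 + a.0) | (0 + 0)) ⊢ =a=> m6, =b=> m10, =b=> m6, =b=> m9
  m3 = 0\{a} | ((b.0 + a.0) | b.(0 + 0)) ⊢ =a=> m7, =b=> m7, =b=> m9
  m4 = a.0 + a.0 + (a.0 + 0 | 0) ⊢ =a=> m11
  m5 = a.0 | ((b.0 + a.0) | b.(0 + 0)) ⊢ =a=> m12, =a=> m8, =b=> m10, =b=> m8
  m6 = ((b.0)\{a} + b.a.0) | (0 | (0 + 0)) ⊢ =b=> m13, =b=> m14
  m7 = 0\{a} | (0 | b.(0 + 0)) ⊢ =b=> m13
  m8 = a.0 | (0 | b.(0 + 0)) ⊢ =a=> m15, =b=> m14
  m9 = 0\{a} | ((b.0 + a.0) | (0 + 0)) ⊢ =a=> m13, =b=> m13
  m10 = a.0 | ((b.0 + a.0) | (0 + 0)) ⊢ =a=> m14, =a=> m16, =b=> m14
  m11 = 0 ⊢ stopped
  m12 = 0 | ((b.0 + a.0) | b.(0 + 0)) ⊢ =a=> m15, =b=> m15, =b=> m16
  m13 = 0\{a} | (0 | (0 + 0)) ⊢ stopped
  m14 = a.0 | (0 | (0 + 0)) ⊢ =a=> m17
  m15 = 0 | (0 | b.(0 + 0)) ⊢ =b=> m17
  m16 = 0 | ((b.0 + a.0) | (0 + 0)) ⊢ =a=> m17, =b=> m17
  m17 = 0 | (0 | (0 + 0)) ⊢ stopped
Reachable graph of Q (10 states):
  n0 = b.(a.0 + a.0 + (a.0 + 0 | 0)) + ((b.0)\{a} + b.a.0) | ((b.0 + a.0) | (0 + 0)) ⊢ =a=> n1, =b=> n1, =b=> n2, =b=> n3, =b=> n4
  n1 = ((b.0)\{a} + b.a.0) | (0 | (0 + 0)) ⊢ =b=> n5, =b=> n6
  n2 = 0\{a} | ((b.0 + a.0) | (0 + 0)) ⊢ =a=> n5, =b=> n5
  n3 = a.0 + a.0 + (a.0 + 0 | 0) ⊢ =a=> n7
  n4 = a.0 | ((b.0 + a.0) | (0 + 0)) ⊢ =a=> n6, =a=> n8, =b=> n6
  n5 = 0\{a} | (0 | (0 + 0)) ⊢ stopped
  n6 = a.0 | (0 | (0 + 0)) ⊢ =a=> n9
  n7 = 0 ⊢ stopped
  n8 = 0 | ((b.0 + a.0) | (0 + 0)) ⊢ =a=> n9, =b=> n9
  n9 = 0 | (0 | (0 + 0)) ⊢ stopped
Executing abb from P (initial set {m0}):
  after a @ step 1: {m1}
  after b @ step 2: {m6, m7, m8}
  after b @ step 3: {m13, m14}
  ✓ P
Executing abb from Q (initial set {n0}):
  after a @ step 1: {n1}
  after b @ step 2: {n5, n6}
  after b @ step 3: no successor for Q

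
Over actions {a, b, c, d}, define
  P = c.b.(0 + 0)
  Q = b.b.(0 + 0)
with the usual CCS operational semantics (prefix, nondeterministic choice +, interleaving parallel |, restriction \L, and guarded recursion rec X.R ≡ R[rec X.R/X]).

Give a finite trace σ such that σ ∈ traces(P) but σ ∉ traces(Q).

Reachable graph of P (3 states):
  p0 = c.b.(0 + 0) has moves ··c··> p1
  p1 = b.(0 + 0) has moves ··b··> p2
  p2 = 0 + 0 has moves ·
Reachable graph of Q (3 states):
  q0 = b.b.(0 + 0) has moves ··b··> q1
  q1 = b.(0 + 0) has moves ··b··> q2
  q2 = 0 + 0 has moves ·
Trace ⟨c⟩ through P, begin at {p0}:
  after c @ step 1: {p1}
  ✓ P
Trace ⟨c⟩ through Q, begin at {q0}:
  after c @ step 1: no successor for Q

c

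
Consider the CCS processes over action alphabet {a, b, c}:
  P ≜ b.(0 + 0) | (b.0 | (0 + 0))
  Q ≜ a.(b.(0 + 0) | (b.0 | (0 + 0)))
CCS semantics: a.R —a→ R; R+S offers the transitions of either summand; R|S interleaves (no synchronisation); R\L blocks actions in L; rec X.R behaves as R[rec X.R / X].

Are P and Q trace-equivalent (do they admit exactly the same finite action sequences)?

Reachable graph of P (4 states):
  p0 = b.(0 + 0) | (b.0 | (0 + 0)) ⊢ -b-> p1, -b-> p2
  p1 = (0 + 0) | (b.0 | (0 + 0)) ⊢ -b-> p3
  p2 = b.(0 + 0) | (0 | (0 + 0)) ⊢ -b-> p3
  p3 = (0 + 0) | (0 | (0 + 0)) ⊢ ∅
Reachable graph of Q (5 states):
  q0 = a.(b.(0 + 0) | (b.0 | (0 + 0))) ⊢ -a-> q1
  q1 = b.(0 + 0) | (b.0 | (0 + 0)) ⊢ -b-> q2, -b-> q3
  q2 = (0 + 0) | (b.0 | (0 + 0)) ⊢ -b-> q4
  q3 = b.(0 + 0) | (0 | (0 + 0)) ⊢ -b-> q4
  q4 = (0 + 0) | (0 | (0 + 0)) ⊢ ∅
Run σ = ⟨b⟩ on P: start {p0}
  [1] b ⇒ {p1, p2}
  — P admits the full trace.
Run σ = ⟨b⟩ on Q: start {q0}
  [1] b ⇒ no successor for Q

NO — witness ⟨b⟩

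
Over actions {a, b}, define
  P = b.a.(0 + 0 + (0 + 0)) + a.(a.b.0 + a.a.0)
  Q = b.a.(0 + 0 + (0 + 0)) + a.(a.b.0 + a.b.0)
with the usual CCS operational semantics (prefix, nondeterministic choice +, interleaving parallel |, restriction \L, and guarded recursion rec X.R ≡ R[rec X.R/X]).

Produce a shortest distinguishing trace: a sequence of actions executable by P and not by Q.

aaa

LTS(P): 7 reachable states
  u0 = b.a.(0 + 0 + (0 + 0)) + a.(a.b.0 + a.a.0) :: --a--▸ u1, --b--▸ u2
  u1 = a.b.0 + a.a.0 :: --a--▸ u3, --a--▸ u4
  u2 = a.(0 + 0 + (0 + 0)) :: --a--▸ u5
  u3 = a.0 :: --a--▸ u6
  u4 = b.0 :: --b--▸ u6
  u5 = 0 + 0 + (0 + 0) :: (no moves)
  u6 = 0 :: (no moves)
LTS(Q): 6 reachable states
  v0 = b.a.(0 + 0 + (0 + 0)) + a.(a.b.0 + a.b.0) :: --a--▸ v1, --b--▸ v2
  v1 = a.b.0 + a.b.0 :: --a--▸ v3
  v2 = a.(0 + 0 + (0 + 0)) :: --a--▸ v4
  v3 = b.0 :: --b--▸ v5
  v4 = 0 + 0 + (0 + 0) :: (no moves)
  v5 = 0 :: (no moves)
Run σ = ⟨aaa⟩ on P: start {u0}
  step 1 (a): {u1}
  step 2 (a): {u3, u4}
  step 3 (a): {u6}
  ✓ P
Run σ = ⟨aaa⟩ on Q: start {v0}
  step 1 (a): {v1}
  step 2 (a): {v3}
  step 3 (a): no successor for Q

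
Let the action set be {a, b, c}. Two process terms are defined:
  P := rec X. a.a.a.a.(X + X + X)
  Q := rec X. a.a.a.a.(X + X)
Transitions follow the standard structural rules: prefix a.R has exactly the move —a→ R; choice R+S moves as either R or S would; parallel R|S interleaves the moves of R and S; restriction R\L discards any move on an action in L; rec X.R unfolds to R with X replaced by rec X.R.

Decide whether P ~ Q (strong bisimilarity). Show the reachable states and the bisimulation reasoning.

P ~ Q

Reachable graph of P (5 states):
  s0 = rec X. a.a.a.a.(X + X + X) has moves --a--▸ s1
  s1 = a.a.a.((rec X. a.a.a.a.(X + X + X)) + (rec X. a.a.a.a.(X + X + X)) + (rec X. a.a.a.a.(X + X + X))) has moves --a--▸ s2
  s2 = a.a.((rec X. a.a.a.a.(X + X + X)) + (rec X. a.a.a.a.(X + X + X)) + (rec X. a.a.a.a.(X + X + X))) has moves --a--▸ s3
  s3 = a.((rec X. a.a.a.a.(X + X + X)) + (rec X. a.a.a.a.(X + X + X)) + (rec X. a.a.a.a.(X + X + X))) has moves --a--▸ s4
  s4 = (rec X. a.a.a.a.(X + X + X)) + (rec X. a.a.a.a.(X + X + X)) + (rec X. a.a.a.a.(X + X + X)) has moves --a--▸ s1
Reachable graph of Q (5 states):
  t0 = rec X. a.a.a.a.(X + X) has moves --a--▸ t1
  t1 = a.a.a.((rec X. a.a.a.a.(X + X)) + (rec X. a.a.a.a.(X + X))) has moves --a--▸ t2
  t2 = a.a.((rec X. a.a.a.a.(X + X)) + (rec X. a.a.a.a.(X + X))) has moves --a--▸ t3
  t3 = a.((rec X. a.a.a.a.(X + X)) + (rec X. a.a.a.a.(X + X))) has moves --a--▸ t4
  t4 = (rec X. a.a.a.a.(X + X)) + (rec X. a.a.a.a.(X + X)) has moves --a--▸ t1
Partition-refinement fixed point:
  B0 = {s0, s1, s2, s3, s4, t0, t1, t2, t3, t4}
s0 ∈ B0, t0 ∈ B0 → same block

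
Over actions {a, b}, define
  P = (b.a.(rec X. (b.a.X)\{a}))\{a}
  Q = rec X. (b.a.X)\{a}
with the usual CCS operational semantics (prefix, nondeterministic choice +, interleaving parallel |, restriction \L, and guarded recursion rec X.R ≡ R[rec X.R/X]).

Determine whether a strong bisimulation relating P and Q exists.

Reachable graph of P (2 states):
  m0 = (b.a.(rec X. (b.a.X)\{a}))\{a} has moves --b--▸ m1
  m1 = (a.(rec X. (b.a.X)\{a}))\{a} has moves ∅
Reachable graph of Q (2 states):
  n0 = rec X. (b.a.X)\{a} has moves --b--▸ n1
  n1 = (a.(rec X. (b.a.X)\{a}))\{a} has moves ∅
Coarsest stable partition (strong bisimilarity classes):
  B0 = {m0, n0}
  B1 = {m1, n1}
m0 ∈ B0, n0 ∈ B0 → same block

bisimilar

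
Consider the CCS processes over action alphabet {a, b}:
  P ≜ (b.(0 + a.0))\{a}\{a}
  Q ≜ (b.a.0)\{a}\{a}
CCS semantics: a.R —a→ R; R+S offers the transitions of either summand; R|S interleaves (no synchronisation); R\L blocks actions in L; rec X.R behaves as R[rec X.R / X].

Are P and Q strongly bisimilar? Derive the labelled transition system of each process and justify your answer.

P's transition system — 2 states:
  p0 = (b.(0 + a.0))\{a}\{a} → ··b··> p1
  p1 = (0 + a.0)\{a}\{a} → ·
Q's transition system — 2 states:
  q0 = (b.a.0)\{a}\{a} → ··b··> q1
  q1 = (a.0)\{a}\{a} → ·
Partition-refinement fixed point:
  B0 = {p0, q0}
  B1 = {p1, q1}
p0 ∈ B0, q0 ∈ B0 → same block

YES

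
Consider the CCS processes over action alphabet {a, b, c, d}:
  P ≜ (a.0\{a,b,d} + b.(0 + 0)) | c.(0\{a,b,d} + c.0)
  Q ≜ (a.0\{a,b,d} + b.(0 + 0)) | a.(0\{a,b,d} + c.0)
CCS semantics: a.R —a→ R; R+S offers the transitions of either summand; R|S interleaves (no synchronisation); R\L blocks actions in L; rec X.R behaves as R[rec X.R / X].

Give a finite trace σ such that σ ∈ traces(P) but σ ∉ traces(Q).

P's transition system — 9 states:
  p0 = (a.0\{a,b,d} + b.(0 + 0)) | c.(0\{a,b,d} + c.0) | -a-> p1, -b-> p2, -c-> p3
  p1 = 0\{a,b,d} | c.(0\{a,b,d} + c.0) | -c-> p4
  p2 = (0 + 0) | c.(0\{a,b,d} + c.0) | -c-> p5
  p3 = (a.0\{a,b,d} + b.(0 + 0)) | (0\{a,b,d} + c.0) | -a-> p4, -b-> p5, -c-> p6
  p4 = 0\{a,b,d} | (0\{a,b,d} + c.0) | -c-> p7
  p5 = (0 + 0) | (0\{a,b,d} + c.0) | -c-> p8
  p6 = (a.0\{a,b,d} + b.(0 + 0)) | 0 | -a-> p7, -b-> p8
  p7 = 0\{a,b,d} | 0 | ∅
  p8 = (0 + 0) | 0 | ∅
Q's transition system — 9 states:
  q0 = (a.0\{a,b,d} + b.(0 + 0)) | a.(0\{a,b,d} + c.0) | -a-> q1, -a-> q2, -b-> q3
  q1 = (a.0\{a,b,d} + b.(0 + 0)) | (0\{a,b,d} + c.0) | -a-> q4, -b-> q5, -c-> q6
  q2 = 0\{a,b,d} | a.(0\{a,b,d} + c.0) | -a-> q4
  q3 = (0 + 0) | a.(0\{a,b,d} + c.0) | -a-> q5
  q4 = 0\{a,b,d} | (0\{a,b,d} + c.0) | -c-> q7
  q5 = (0 + 0) | (0\{a,b,d} + c.0) | -c-> q8
  q6 = (a.0\{a,b,d} + b.(0 + 0)) | 0 | -a-> q7, -b-> q8
  q7 = 0\{a,b,d} | 0 | ∅
  q8 = (0 + 0) | 0 | ∅
Trace ⟨c⟩ through P, begin at {p0}:
  step 1 (c): {p3}
  — P admits the full trace.
Trace ⟨c⟩ through Q, begin at {q0}:
  step 1 (c): ∅ (Q stuck)

c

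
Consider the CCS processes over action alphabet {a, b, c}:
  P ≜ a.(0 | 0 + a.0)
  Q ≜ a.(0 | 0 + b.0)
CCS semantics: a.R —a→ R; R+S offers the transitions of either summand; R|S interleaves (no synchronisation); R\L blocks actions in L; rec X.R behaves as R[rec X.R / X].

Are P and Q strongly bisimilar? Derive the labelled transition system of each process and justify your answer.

NO

Reachable graph of P (3 states):
  m0 = a.(0 | 0 + a.0) has moves —a→ m1
  m1 = 0 | 0 + a.0 has moves —a→ m2
  m2 = 0 has moves stopped
Reachable graph of Q (3 states):
  n0 = a.(0 | 0 + b.0) has moves —a→ n1
  n1 = 0 | 0 + b.0 has moves —b→ n2
  n2 = 0 has moves stopped
Partition-refinement fixed point:
  B0 = {m0}
  B1 = {m1}
  B2 = {m2, n2}
  B3 = {n0}
  B4 = {n1}
m0 ∈ B0, n0 ∈ B3 → different blocks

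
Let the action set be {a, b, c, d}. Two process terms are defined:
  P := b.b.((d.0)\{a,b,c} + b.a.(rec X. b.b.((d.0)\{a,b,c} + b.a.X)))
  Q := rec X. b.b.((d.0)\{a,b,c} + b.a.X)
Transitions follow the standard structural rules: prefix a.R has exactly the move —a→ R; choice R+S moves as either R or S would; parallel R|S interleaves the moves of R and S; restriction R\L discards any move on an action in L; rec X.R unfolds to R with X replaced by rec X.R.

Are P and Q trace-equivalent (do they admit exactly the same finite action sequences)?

traces(P) = traces(Q)

P's transition system — 6 states:
  p0 = b.b.((d.0)\{a,b,c} + b.a.(rec X. b.b.((d.0)\{a,b,c} + b.a.X))) | =b=> p1
  p1 = b.((d.0)\{a,b,c} + b.a.(rec X. b.b.((d.0)\{a,b,c} + b.a.X))) | =b=> p2
  p2 = (d.0)\{a,b,c} + b.a.(rec X. b.b.((d.0)\{a,b,c} + b.a.X)) | =b=> p3, =d=> p4
  p3 = a.(rec X. b.b.((d.0)\{a,b,c} + b.a.X)) | =a=> p5
  p4 = 0\{a,b,c} | deadlocked
  p5 = rec X. b.b.((d.0)\{a,b,c} + b.a.X) | =b=> p1
Q's transition system — 5 states:
  q0 = rec X. b.b.((d.0)\{a,b,c} + b.a.X) | =b=> q1
  q1 = b.((d.0)\{a,b,c} + b.a.(rec X. b.b.((d.0)\{a,b,c} + b.a.X))) | =b=> q2
  q2 = (d.0)\{a,b,c} + b.a.(rec X. b.b.((d.0)\{a,b,c} + b.a.X)) | =b=> q3, =d=> q4
  q3 = a.(rec X. b.b.((d.0)\{a,b,c} + b.a.X)) | =a=> q0
  q4 = 0\{a,b,c} | deadlocked
Bisimilarity quotient blocks:
  B0 = {p0, p5, q0}
  B1 = {p1, q1}
  B2 = {p2, q2}
  B3 = {p3, q3}
  B4 = {p4, q4}
p0 ∈ B0, q0 ∈ B0 → same block
Bisimilar ⇒ trace-equivalent.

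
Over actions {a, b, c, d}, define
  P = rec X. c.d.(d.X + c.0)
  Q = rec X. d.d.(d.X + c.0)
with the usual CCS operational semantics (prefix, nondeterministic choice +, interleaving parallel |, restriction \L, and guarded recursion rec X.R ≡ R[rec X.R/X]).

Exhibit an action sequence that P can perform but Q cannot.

LTS(P): 4 reachable states
  s0 = rec X. c.d.(d.X + c.0) has moves ··c··> s1
  s1 = d.(d.(rec X. c.d.(d.X + c.0)) + c.0) has moves ··d··> s2
  s2 = d.(rec X. c.d.(d.X + c.0)) + c.0 has moves ··c··> s3, ··d··> s0
  s3 = 0 has moves stopped
LTS(Q): 4 reachable states
  t0 = rec X. d.d.(d.X + c.0) has moves ··d··> t1
  t1 = d.(d.(rec X. d.d.(d.X + c.0)) + c.0) has moves ··d··> t2
  t2 = d.(rec X. d.d.(d.X + c.0)) + c.0 has moves ··c··> t3, ··d··> t0
  t3 = 0 has moves stopped
Trace ⟨c⟩ through P, begin at {s0}:
  [1] c ⇒ {s1}
  P completes σ.
Trace ⟨c⟩ through Q, begin at {t0}:
  [1] c ⇒ ∅ (Q stuck)

c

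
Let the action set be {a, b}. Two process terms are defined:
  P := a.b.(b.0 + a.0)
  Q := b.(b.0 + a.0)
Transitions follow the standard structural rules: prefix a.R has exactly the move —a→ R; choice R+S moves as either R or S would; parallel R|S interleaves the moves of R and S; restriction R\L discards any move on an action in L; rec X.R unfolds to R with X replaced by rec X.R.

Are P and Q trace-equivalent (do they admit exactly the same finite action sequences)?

P's transition system — 4 states:
  u0 = a.b.(b.0 + a.0) :: —a→ u1
  u1 = b.(b.0 + a.0) :: —b→ u2
  u2 = b.0 + a.0 :: —a→ u3, —b→ u3
  u3 = 0 :: stopped
Q's transition system — 3 states:
  v0 = b.(b.0 + a.0) :: —b→ v1
  v1 = b.0 + a.0 :: —a→ v2, —b→ v2
  v2 = 0 :: stopped
Trace ⟨a⟩ through P, begin at {u0}:
  step 1 (a): {u1}
  ✓ P
Trace ⟨a⟩ through Q, begin at {v0}:
  step 1 (a): ∅ (Q stuck)

traces(P) ≠ traces(Q) — witness ⟨a⟩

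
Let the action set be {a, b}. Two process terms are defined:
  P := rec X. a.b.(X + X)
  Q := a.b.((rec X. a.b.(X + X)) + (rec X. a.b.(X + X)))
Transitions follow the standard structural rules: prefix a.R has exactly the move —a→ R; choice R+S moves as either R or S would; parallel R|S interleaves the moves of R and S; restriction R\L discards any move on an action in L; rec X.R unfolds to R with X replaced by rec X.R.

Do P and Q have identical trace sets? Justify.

traces(P) = traces(Q)

P's transition system — 3 states:
  s0 = rec X. a.b.(X + X) → --a--▸ s1
  s1 = b.((rec X. a.b.(X + X)) + (rec X. a.b.(X + X))) → --b--▸ s2
  s2 = (rec X. a.b.(X + X)) + (rec X. a.b.(X + X)) → --a--▸ s1
Q's transition system — 3 states:
  t0 = a.b.((rec X. a.b.(X + X)) + (rec X. a.b.(X + X))) → --a--▸ t1
  t1 = b.((rec X. a.b.(X + X)) + (rec X. a.b.(X + X))) → --b--▸ t2
  t2 = (rec X. a.b.(X + X)) + (rec X. a.b.(X + X)) → --a--▸ t1
Partition-refinement fixed point:
  B0 = {s0, s2, t0, t2}
  B1 = {s1, t1}
s0 ∈ B0, t0 ∈ B0 → same block
Bisimilar ⇒ trace-equivalent.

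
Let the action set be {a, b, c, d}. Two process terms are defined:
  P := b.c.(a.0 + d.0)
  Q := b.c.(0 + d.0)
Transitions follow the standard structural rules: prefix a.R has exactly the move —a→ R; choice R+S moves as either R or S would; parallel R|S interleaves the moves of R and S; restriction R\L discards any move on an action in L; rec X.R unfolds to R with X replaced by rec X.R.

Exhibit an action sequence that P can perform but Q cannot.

P's transition system — 4 states:
  u0 = b.c.(a.0 + d.0) has moves —b→ u1
  u1 = c.(a.0 + d.0) has moves —c→ u2
  u2 = a.0 + d.0 has moves —a→ u3, —d→ u3
  u3 = 0 has moves deadlocked
Q's transition system — 4 states:
  v0 = b.c.(0 + d.0) has moves —b→ v1
  v1 = c.(0 + d.0) has moves —c→ v2
  v2 = 0 + d.0 has moves —d→ v3
  v3 = 0 has moves deadlocked
Trace ⟨bca⟩ through P, begin at {u0}:
  [1] b ⇒ {u1}
  [2] c ⇒ {u2}
  [3] a ⇒ {u3}
  ✓ P
Trace ⟨bca⟩ through Q, begin at {v0}:
  [1] b ⇒ {v1}
  [2] c ⇒ {v2}
  [3] a ⇒ no successor for Q

bca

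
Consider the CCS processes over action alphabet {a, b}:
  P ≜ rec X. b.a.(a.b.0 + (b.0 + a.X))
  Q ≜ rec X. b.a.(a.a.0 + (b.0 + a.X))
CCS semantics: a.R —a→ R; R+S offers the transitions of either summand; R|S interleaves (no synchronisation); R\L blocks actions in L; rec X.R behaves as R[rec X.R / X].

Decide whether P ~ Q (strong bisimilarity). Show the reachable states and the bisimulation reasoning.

LTS(P): 5 reachable states
  s0 = rec X. b.a.(a.b.0 + (b.0 + a.X)) ⊢ -b-> s1
  s1 = a.(a.b.0 + (b.0 + a.(rec X. b.a.(a.b.0 + (b.0 + a.X))))) ⊢ -a-> s2
  s2 = a.b.0 + (b.0 + a.(rec X. b.a.(a.b.0 + (b.0 + a.X)))) ⊢ -a-> s0, -a-> s3, -b-> s4
  s3 = b.0 ⊢ -b-> s4
  s4 = 0 ⊢ ·
LTS(Q): 5 reachable states
  t0 = rec X. b.a.(a.a.0 + (b.0 + a.X)) ⊢ -b-> t1
  t1 = a.(a.a.0 + (b.0 + a.(rec X. b.a.(a.a.0 + (b.0 + a.X))))) ⊢ -a-> t2
  t2 = a.a.0 + (b.0 + a.(rec X. b.a.(a.a.0 + (b.0 + a.X)))) ⊢ -a-> t0, -a-> t3, -b-> t4
  t3 = a.0 ⊢ -a-> t4
  t4 = 0 ⊢ ·
Bisimilarity quotient blocks:
  B0 = {s0}
  B1 = {s1}
  B2 = {s2}
  B3 = {s3}
  B4 = {s4, t4}
  B5 = {t0}
  B6 = {t1}
  B7 = {t2}
  B8 = {t3}
s0 ∈ B0, t0 ∈ B5 → different blocks

P ≁ Q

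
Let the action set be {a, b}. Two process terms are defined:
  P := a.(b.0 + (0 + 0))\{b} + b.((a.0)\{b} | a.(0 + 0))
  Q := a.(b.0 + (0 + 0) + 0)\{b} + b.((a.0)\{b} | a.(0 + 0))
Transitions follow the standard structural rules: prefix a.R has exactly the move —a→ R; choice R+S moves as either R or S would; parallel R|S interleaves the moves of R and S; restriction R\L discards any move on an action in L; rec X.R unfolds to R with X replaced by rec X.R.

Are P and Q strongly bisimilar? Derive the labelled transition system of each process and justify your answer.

bisimilar

P's transition system — 6 states:
  m0 = a.(b.0 + (0 + 0))\{b} + b.((a.0)\{b} | a.(0 + 0)) → -a-> m1, -b-> m2
  m1 = (b.0 + (0 + 0))\{b} → (no moves)
  m2 = (a.0)\{b} | a.(0 + 0) → -a-> m3, -a-> m4
  m3 = (a.0)\{b} | (0 + 0) → -a-> m5
  m4 = 0\{b} | a.(0 + 0) → -a-> m5
  m5 = 0\{b} | (0 + 0) → (no moves)
Q's transition system — 6 states:
  n0 = a.(b.0 + (0 + 0) + 0)\{b} + b.((a.0)\{b} | a.(0 + 0)) → -a-> n1, -b-> n2
  n1 = (b.0 + (0 + 0) + 0)\{b} → (no moves)
  n2 = (a.0)\{b} | a.(0 + 0) → -a-> n3, -a-> n4
  n3 = (a.0)\{b} | (0 + 0) → -a-> n5
  n4 = 0\{b} | a.(0 + 0) → -a-> n5
  n5 = 0\{b} | (0 + 0) → (no moves)
Coarsest stable partition (strong bisimilarity classes):
  B0 = {m0, n0}
  B1 = {m2, n2}
  B2 = {m3, m4, n3, n4}
  B3 = {m1, m5, n1, n5}
m0 ∈ B0, n0 ∈ B0 → same block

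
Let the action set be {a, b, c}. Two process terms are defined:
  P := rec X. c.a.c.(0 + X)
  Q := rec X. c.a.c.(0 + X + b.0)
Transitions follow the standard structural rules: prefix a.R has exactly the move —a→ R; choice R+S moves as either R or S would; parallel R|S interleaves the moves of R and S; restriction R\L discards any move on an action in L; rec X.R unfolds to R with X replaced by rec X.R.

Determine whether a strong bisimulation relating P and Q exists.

NO

P's transition system — 4 states:
  p0 = rec X. c.a.c.(0 + X) has moves —c→ p1
  p1 = a.c.(0 + (rec X. c.a.c.(0 + X))) has moves —a→ p2
  p2 = c.(0 + (rec X. c.a.c.(0 + X))) has moves —c→ p3
  p3 = 0 + (rec X. c.a.c.(0 + X)) has moves —c→ p1
Q's transition system — 5 states:
  q0 = rec X. c.a.c.(0 + X + b.0) has moves —c→ q1
  q1 = a.c.(0 + (rec X. c.a.c.(0 + X + b.0)) + b.0) has moves —a→ q2
  q2 = c.(0 + (rec X. c.a.c.(0 + X + b.0)) + b.0) has moves —c→ q3
  q3 = 0 + (rec X. c.a.c.(0 + X + b.0)) + b.0 has moves —b→ q4, —c→ q1
  q4 = 0 has moves ·
Coarsest stable partition (strong bisimilarity classes):
  B0 = {p0, p3}
  B1 = {p1}
  B2 = {p2}
  B3 = {q0}
  B4 = {q1}
  B5 = {q2}
  B6 = {q3}
  B7 = {q4}
p0 ∈ B0, q0 ∈ B3 → different blocks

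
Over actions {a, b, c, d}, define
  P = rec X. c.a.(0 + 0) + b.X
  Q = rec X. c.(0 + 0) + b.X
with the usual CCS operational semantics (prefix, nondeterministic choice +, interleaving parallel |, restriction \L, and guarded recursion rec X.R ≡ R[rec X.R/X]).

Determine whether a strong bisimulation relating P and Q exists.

NO

Reachable graph of P (3 states):
  m0 = rec X. c.a.(0 + 0) + b.X → -b-> m0, -c-> m1
  m1 = a.(0 + 0) → -a-> m2
  m2 = 0 + 0 → (no moves)
Reachable graph of Q (2 states):
  n0 = rec X. c.(0 + 0) + b.X → -b-> n0, -c-> n1
  n1 = 0 + 0 → (no moves)
Coarsest stable partition (strong bisimilarity classes):
  B0 = {m0}
  B1 = {m1}
  B2 = {m2, n1}
  B3 = {n0}
m0 ∈ B0, n0 ∈ B3 → different blocks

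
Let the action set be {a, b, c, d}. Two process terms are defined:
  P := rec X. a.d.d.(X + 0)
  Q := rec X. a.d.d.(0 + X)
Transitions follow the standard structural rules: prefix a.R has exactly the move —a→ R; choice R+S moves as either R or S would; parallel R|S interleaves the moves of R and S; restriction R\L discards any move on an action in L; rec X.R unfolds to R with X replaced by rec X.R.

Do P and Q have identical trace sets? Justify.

Reachable graph of P (4 states):
  p0 = rec X. a.d.d.(X + 0) has moves -a-> p1
  p1 = d.d.((rec X. a.d.d.(X + 0)) + 0) has moves -d-> p2
  p2 = d.((rec X. a.d.d.(X + 0)) + 0) has moves -d-> p3
  p3 = (rec X. a.d.d.(X + 0)) + 0 has moves -a-> p1
Reachable graph of Q (4 states):
  q0 = rec X. a.d.d.(0 + X) has moves -a-> q1
  q1 = d.d.(0 + (rec X. a.d.d.(0 + X))) has moves -d-> q2
  q2 = d.(0 + (rec X. a.d.d.(0 + X))) has moves -d-> q3
  q3 = 0 + (rec X. a.d.d.(0 + X)) has moves -a-> q1
Bisimilarity quotient blocks:
  B0 = {p0, p3, q0, q3}
  B1 = {p1, q1}
  B2 = {p2, q2}
p0 ∈ B0, q0 ∈ B0 → same block
Bisimilar ⇒ trace-equivalent.

trace-equivalent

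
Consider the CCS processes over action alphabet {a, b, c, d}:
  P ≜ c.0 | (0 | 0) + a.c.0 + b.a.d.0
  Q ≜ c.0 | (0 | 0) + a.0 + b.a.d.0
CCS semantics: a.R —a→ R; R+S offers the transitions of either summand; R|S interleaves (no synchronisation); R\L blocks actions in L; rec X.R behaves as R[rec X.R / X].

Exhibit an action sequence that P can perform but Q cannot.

LTS(P): 6 reachable states
  u0 = c.0 | (0 | 0) + a.c.0 + b.a.d.0 → =a=> u1, =b=> u2, =c=> u3
  u1 = c.0 → =c=> u4
  u2 = a.d.0 → =a=> u5
  u3 = 0 | (0 | 0) → deadlocked
  u4 = 0 → deadlocked
  u5 = d.0 → =d=> u4
LTS(Q): 5 reachable states
  v0 = c.0 | (0 | 0) + a.0 + b.a.d.0 → =a=> v1, =b=> v2, =c=> v3
  v1 = 0 → deadlocked
  v2 = a.d.0 → =a=> v4
  v3 = 0 | (0 | 0) → deadlocked
  v4 = d.0 → =d=> v1
Executing ac from P (initial set {u0}):
  step 1 (a): {u1}
  step 2 (c): {u4}
  ✓ P
Executing ac from Q (initial set {v0}):
  step 1 (a): {v1}
  step 2 (c): ∅  — Q cannot continue

ac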